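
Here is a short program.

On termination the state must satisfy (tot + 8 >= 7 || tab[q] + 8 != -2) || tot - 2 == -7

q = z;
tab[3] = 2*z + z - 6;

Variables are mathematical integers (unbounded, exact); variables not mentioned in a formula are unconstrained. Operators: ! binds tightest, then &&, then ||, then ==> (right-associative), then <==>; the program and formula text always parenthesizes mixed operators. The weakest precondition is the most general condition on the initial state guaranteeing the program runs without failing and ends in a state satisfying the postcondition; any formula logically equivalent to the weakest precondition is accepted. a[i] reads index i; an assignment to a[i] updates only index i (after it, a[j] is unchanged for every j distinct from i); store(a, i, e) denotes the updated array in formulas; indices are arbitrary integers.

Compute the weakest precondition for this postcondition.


Working backward. After the program, the postcondition (tot + 8 >= 7 || tab[q] + 8 != -2) || tot - 2 == -7 must hold; in canonical form it is tot >= -1 || tab[q] != -10 || tot == -5.
Before tab[3] := 2*z + z - 6: tot >= -1 || store(tab, 3, 3*z - 6)[q] != -10 || tot == -5
Before q := z: tot >= -1 || store(tab, 3, 3*z - 6)[z] != -10 || tot == -5
Answer: WP = tot >= -1 || store(tab, 3, 3*z - 6)[z] != -10 || tot == -5


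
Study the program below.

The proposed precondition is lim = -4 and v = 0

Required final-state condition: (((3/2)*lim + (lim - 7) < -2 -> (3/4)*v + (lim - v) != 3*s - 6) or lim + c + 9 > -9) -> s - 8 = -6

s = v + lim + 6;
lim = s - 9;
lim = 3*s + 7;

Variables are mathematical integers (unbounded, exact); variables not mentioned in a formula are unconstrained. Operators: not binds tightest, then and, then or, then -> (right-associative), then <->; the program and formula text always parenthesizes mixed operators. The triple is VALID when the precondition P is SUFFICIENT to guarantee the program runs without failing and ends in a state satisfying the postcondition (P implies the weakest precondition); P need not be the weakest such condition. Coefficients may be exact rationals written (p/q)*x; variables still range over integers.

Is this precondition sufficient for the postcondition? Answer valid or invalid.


Working backward. After the program, the postcondition (((3/2)*lim + (lim - 7) < -2 -> (3/4)*v + (lim - v) != 3*s - 6) or lim + c + 9 > -9) -> s - 8 = -6 must hold; in canonical form it is (((5/2)*lim < 5 -> lim != 3*s + (1/4)*v - 6) or c + lim > -18) -> s = 2.
Before lim := 3*s + 7: (((15/2)*s < -25/2 -> (1/4)*v != 13) or c + 3*s > -25) -> s = 2
Before lim := s - 9: (((15/2)*s < -25/2 -> (1/4)*v != 13) or c + 3*s > -25) -> s = 2
Before s := v + lim + 6: (((15/2)*lim + (15/2)*v < -115/2 -> (1/4)*v != 13) or c + 3*lim + 3*v > -43) -> lim + v = -4
The weakest precondition is (((15/2)*lim + (15/2)*v < -115/2 -> (1/4)*v != 13) or c + 3*lim + 3*v > -43) -> lim + v = -4.
Check whether lim = -4 and v = 0 implies it.
Every state satisfying the precondition satisfies the weakest precondition: the implication holds.
Answer: valid


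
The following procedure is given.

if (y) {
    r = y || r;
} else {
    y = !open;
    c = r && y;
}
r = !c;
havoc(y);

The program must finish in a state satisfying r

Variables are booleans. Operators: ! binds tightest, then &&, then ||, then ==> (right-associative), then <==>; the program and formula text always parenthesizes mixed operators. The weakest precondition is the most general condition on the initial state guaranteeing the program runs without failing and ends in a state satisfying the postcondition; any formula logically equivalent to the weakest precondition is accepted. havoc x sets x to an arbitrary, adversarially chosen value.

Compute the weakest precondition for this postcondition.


Working backward. After the program, r must hold.
Before havoc y: r
Before r := !c: !c
Then branch requires !c; else branch requires !(r && (!open)).
Before the if: (y ==> (!c)) && ((!y) ==> (!(r && (!open))))
Answer: WP = (y ==> (!c)) && ((!y) ==> (!(r && (!open))))


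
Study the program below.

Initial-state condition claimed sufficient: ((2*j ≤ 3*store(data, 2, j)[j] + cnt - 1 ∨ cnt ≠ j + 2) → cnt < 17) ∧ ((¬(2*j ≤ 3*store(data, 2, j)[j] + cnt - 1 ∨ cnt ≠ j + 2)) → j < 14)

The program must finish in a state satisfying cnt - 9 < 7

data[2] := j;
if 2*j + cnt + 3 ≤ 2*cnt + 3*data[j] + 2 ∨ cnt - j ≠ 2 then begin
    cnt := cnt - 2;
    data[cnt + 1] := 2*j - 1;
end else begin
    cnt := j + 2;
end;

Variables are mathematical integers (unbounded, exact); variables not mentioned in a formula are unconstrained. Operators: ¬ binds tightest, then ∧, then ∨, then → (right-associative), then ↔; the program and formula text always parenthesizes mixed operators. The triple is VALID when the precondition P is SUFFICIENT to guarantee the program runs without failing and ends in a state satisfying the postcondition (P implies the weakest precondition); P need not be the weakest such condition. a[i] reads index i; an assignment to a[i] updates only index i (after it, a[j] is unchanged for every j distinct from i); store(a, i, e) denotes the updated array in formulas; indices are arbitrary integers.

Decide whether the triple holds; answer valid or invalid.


Working backward. After the program, the postcondition cnt - 9 < 7 must hold; in canonical form it is cnt < 16.
Then branch requires cnt < 18; else branch requires j < 14.
Before the if: ((2*j ≤ 3*data[j] + cnt - 1 ∨ cnt ≠ j + 2) → cnt < 18) ∧ ((¬(2*j ≤ 3*data[j] + cnt - 1 ∨ cnt ≠ j + 2)) → j < 14)
Before data[2] := j: ((2*j ≤ 3*store(data, 2, j)[j] + cnt - 1 ∨ cnt ≠ j + 2) → cnt < 18) ∧ ((¬(2*j ≤ 3*store(data, 2, j)[j] + cnt - 1 ∨ cnt ≠ j + 2)) → j < 14)
The weakest precondition is ((2*j ≤ 3*store(data, 2, j)[j] + cnt - 1 ∨ cnt ≠ j + 2) → cnt < 18) ∧ ((¬(2*j ≤ 3*store(data, 2, j)[j] + cnt - 1 ∨ cnt ≠ j + 2)) → j < 14).
Check whether ((2*j ≤ 3*store(data, 2, j)[j] + cnt - 1 ∨ cnt ≠ j + 2) → cnt < 17) ∧ ((¬(2*j ≤ 3*store(data, 2, j)[j] + cnt - 1 ∨ cnt ≠ j + 2)) → j < 14) implies it.
Every state satisfying the precondition satisfies the weakest precondition: the implication holds.
Answer: valid


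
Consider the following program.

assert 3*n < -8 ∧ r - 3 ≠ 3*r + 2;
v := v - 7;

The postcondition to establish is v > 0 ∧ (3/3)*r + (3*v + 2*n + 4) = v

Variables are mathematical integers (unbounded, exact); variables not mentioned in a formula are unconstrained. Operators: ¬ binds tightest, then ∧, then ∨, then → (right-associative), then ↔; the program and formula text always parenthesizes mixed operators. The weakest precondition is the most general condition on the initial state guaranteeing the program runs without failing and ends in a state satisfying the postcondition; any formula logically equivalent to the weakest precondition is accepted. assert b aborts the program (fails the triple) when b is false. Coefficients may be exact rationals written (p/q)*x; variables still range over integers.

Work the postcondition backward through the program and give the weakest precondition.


Working backward. After the program, the postcondition v > 0 ∧ (3/3)*r + (3*v + 2*n + 4) = v must hold; in canonical form it is v > 0 ∧ 2*n + r + 2*v = -4.
Before v := v - 7: v > 7 ∧ 2*n + r + 2*v = 10
Before assert 3*n < -8 ∧ r - 3 ≠ 3*r + 2: 3*n < -8 ∧ 2*r ≠ -5 ∧ v > 7 ∧ 2*n + r + 2*v = 10
Answer: WP = 3*n < -8 ∧ 2*r ≠ -5 ∧ v > 7 ∧ 2*n + r + 2*v = 10


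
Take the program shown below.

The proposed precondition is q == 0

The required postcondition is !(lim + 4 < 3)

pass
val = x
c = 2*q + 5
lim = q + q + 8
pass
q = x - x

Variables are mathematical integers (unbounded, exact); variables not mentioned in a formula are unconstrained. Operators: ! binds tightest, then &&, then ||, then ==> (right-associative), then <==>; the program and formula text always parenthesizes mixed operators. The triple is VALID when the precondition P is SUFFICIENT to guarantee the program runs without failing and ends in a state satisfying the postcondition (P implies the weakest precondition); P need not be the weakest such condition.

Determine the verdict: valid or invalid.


Working backward. After the program, the postcondition !(lim + 4 < 3) must hold; in canonical form it is !(lim < -1).
Before q := x - x: !(lim < -1)
Before skip: !(lim < -1)
Before lim := q + q + 8: !(2*q < -9)
Before c := 2*q + 5: !(2*q < -9)
Before val := x: !(2*q < -9)
Before skip: !(2*q < -9)
The weakest precondition is !(2*q < -9).
Check whether q == 0 implies it.
Every state satisfying the precondition satisfies the weakest precondition: the implication holds.
Answer: valid


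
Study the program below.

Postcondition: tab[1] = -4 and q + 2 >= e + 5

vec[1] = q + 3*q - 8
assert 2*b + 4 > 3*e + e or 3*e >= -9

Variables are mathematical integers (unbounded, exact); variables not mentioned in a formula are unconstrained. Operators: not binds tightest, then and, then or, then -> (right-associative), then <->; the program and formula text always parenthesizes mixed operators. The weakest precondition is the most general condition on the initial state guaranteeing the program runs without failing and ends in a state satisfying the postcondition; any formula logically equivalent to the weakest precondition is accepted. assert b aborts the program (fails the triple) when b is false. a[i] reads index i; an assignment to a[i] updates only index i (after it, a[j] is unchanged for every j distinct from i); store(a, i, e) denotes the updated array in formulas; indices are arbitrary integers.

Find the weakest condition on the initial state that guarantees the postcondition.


Working backward. After the program, the postcondition tab[1] = -4 and q + 2 >= e + 5 must hold; in canonical form it is tab[1] = -4 and q >= e + 3.
Before assert 2*b + 4 > 3*e + e or 3*e >= -9: (2*b > 4*e - 4 or 3*e >= -9) and tab[1] = -4 and q >= e + 3
Before vec[1] := q + 3*q - 8: (2*b > 4*e - 4 or 3*e >= -9) and tab[1] = -4 and q >= e + 3
Answer: WP = (2*b > 4*e - 4 or 3*e >= -9) and tab[1] = -4 and q >= e + 3


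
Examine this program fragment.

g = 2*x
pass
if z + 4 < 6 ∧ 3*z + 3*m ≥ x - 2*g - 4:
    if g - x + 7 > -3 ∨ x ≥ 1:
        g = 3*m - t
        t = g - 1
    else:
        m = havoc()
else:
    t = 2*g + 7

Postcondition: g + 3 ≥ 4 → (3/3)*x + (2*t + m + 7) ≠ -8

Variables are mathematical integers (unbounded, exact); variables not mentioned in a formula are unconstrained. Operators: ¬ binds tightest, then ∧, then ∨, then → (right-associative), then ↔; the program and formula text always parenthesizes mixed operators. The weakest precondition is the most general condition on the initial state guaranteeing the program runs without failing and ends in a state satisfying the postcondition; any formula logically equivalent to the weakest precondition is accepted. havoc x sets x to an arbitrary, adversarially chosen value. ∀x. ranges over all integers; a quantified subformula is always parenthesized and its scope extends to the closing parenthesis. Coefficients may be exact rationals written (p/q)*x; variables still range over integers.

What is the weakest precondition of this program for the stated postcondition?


Working backward. After the program, the postcondition g + 3 ≥ 4 → (3/3)*x + (2*t + m + 7) ≠ -8 must hold; in canonical form it is g ≥ 1 → m + 2*t + x ≠ -15.
Then branch requires ((g > x - 10 ∨ x ≥ 1) → (3*m ≥ t + 1 → 7*m + x ≠ 2*t - 13)) ∧ ((¬(g > x - 10 ∨ x ≥ 1)) → (∀m_1. (g ≥ 1 → m_1 + 2*t + x ≠ -15))); else branch requires g ≥ 1 → 4*g + m + x ≠ -29.
Before the if: ((z < 2 ∧ 2*g + 3*m + 3*z ≥ x - 4) → (((g > x - 10 ∨ x ≥ 1) → (3*m ≥ t + 1 → 7*m + x ≠ 2*t - 13)) ∧ ((¬(g > x - 10 ∨ x ≥ 1)) → (∀m_1. (g ≥ 1 → m_1 + 2*t + x ≠ -15))))) ∧ ((¬(z < 2 ∧ 2*g + 3*m + 3*z ≥ x - 4)) → (g ≥ 1 → 4*g + m + x ≠ -29))
Before skip: ((z < 2 ∧ 2*g + 3*m + 3*z ≥ x - 4) → (((g > x - 10 ∨ x ≥ 1) → (3*m ≥ t + 1 → 7*m + x ≠ 2*t - 13)) ∧ ((¬(g > x - 10 ∨ x ≥ 1)) → (∀m_1. (g ≥ 1 → m_1 + 2*t + x ≠ -15))))) ∧ ((¬(z < 2 ∧ 2*g + 3*m + 3*z ≥ x - 4)) → (g ≥ 1 → 4*g + m + x ≠ -29))
Before g := 2*x: ((z < 2 ∧ 3*m + 3*x + 3*z ≥ -4) → (((x > -10 ∨ x ≥ 1) → (3*m ≥ t + 1 → 7*m + x ≠ 2*t - 13)) ∧ ((¬(x > -10 ∨ x ≥ 1)) → (∀m_1. (2*x ≥ 1 → m_1 + 2*t + x ≠ -15))))) ∧ ((¬(z < 2 ∧ 3*m + 3*x + 3*z ≥ -4)) → (2*x ≥ 1 → m + 9*x ≠ -29))
Answer: WP = ((z < 2 ∧ 3*m + 3*x + 3*z ≥ -4) → (((x > -10 ∨ x ≥ 1) → (3*m ≥ t + 1 → 7*m + x ≠ 2*t - 13)) ∧ ((¬(x > -10 ∨ x ≥ 1)) → (∀m_1. (2*x ≥ 1 → m_1 + 2*t + x ≠ -15))))) ∧ ((¬(z < 2 ∧ 3*m + 3*x + 3*z ≥ -4)) → (2*x ≥ 1 → m + 9*x ≠ -29))


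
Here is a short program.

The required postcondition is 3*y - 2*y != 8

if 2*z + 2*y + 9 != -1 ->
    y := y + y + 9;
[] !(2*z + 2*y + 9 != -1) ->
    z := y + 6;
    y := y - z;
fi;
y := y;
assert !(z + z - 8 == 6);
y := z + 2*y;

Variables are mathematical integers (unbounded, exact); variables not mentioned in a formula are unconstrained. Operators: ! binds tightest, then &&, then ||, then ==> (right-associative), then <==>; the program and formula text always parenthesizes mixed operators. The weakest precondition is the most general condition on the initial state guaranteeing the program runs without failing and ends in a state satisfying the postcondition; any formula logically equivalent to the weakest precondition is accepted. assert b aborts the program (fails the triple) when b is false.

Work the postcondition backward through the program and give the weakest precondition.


Working backward. After the program, the postcondition 3*y - 2*y != 8 must hold; in canonical form it is y != 8.
Before y := z + 2*y: 2*y + z != 8
Before assert !(z + z - 8 == 6): (!(2*z == 14)) && 2*y + z != 8
Before y := y: (!(2*z == 14)) && 2*y + z != 8
Then branch requires (!(2*z == 14)) && 4*y + z != -10; else branch requires (!(2*y == 2)) && y != 14.
Before the if: (2*y + 2*z != -10 ==> ((!(2*z == 14)) && 4*y + z != -10)) && ((!(2*y + 2*z != -10)) ==> ((!(2*y == 2)) && y != 14))
Answer: WP = (2*y + 2*z != -10 ==> ((!(2*z == 14)) && 4*y + z != -10)) && ((!(2*y + 2*z != -10)) ==> ((!(2*y == 2)) && y != 14))


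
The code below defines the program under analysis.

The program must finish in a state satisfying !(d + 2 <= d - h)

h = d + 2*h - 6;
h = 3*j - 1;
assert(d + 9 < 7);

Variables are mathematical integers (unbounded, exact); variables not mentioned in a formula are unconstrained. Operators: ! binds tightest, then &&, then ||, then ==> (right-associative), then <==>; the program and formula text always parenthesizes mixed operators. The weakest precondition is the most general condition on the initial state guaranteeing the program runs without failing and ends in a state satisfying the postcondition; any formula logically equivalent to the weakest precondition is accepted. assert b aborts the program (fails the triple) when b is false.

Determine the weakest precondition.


Working backward. After the program, the postcondition !(d + 2 <= d - h) must hold; in canonical form it is !(h <= -2).
Before assert d + 9 < 7: d < -2 && (!(h <= -2))
Before h := 3*j - 1: d < -2 && (!(3*j <= -1))
Before h := d + 2*h - 6: d < -2 && (!(3*j <= -1))
Answer: WP = d < -2 && (!(3*j <= -1))


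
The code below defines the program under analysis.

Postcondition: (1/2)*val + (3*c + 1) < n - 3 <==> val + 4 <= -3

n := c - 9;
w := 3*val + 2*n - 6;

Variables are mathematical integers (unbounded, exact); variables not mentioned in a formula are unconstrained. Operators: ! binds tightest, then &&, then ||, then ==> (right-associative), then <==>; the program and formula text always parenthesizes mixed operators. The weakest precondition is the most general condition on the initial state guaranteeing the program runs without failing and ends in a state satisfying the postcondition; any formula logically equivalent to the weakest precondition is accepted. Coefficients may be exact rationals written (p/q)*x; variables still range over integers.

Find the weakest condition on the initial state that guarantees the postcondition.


Working backward. After the program, the postcondition (1/2)*val + (3*c + 1) < n - 3 <==> val + 4 <= -3 must hold; in canonical form it is 3*c + (1/2)*val < n - 4 <==> val <= -7.
Before w := 3*val + 2*n - 6: 3*c + (1/2)*val < n - 4 <==> val <= -7
Before n := c - 9: 2*c + (1/2)*val < -13 <==> val <= -7
Answer: WP = 2*c + (1/2)*val < -13 <==> val <= -7


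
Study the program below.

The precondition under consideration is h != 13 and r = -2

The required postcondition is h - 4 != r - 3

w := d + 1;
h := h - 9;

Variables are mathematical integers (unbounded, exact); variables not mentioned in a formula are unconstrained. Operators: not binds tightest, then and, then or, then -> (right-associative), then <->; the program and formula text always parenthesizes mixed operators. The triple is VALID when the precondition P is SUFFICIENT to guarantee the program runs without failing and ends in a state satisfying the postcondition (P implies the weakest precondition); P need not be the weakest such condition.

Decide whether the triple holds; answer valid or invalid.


Working backward. After the program, the postcondition h - 4 != r - 3 must hold; in canonical form it is h != r + 1.
Before h := h - 9: h != r + 10
Before w := d + 1: h != r + 10
The weakest precondition is h != r + 10.
Check whether h != 13 and r = -2 implies it.
Countermodel: at the initial state h = 8, r = -2, the precondition holds but the weakest precondition fails.
Answer: invalid


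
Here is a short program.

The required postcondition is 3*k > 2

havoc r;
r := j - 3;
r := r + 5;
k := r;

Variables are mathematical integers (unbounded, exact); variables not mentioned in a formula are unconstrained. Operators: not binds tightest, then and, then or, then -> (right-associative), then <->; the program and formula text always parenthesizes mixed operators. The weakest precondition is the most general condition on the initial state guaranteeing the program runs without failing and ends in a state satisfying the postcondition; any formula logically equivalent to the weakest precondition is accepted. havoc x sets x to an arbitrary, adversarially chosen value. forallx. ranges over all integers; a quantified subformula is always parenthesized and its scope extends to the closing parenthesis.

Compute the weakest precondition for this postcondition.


Working backward. After the program, 3*k > 2 must hold.
Before k := r: 3*r > 2
Before r := r + 5: 3*r > -13
Before r := j - 3: 3*j > -4
Before havoc r: 3*j > -4
Answer: WP = 3*j > -4


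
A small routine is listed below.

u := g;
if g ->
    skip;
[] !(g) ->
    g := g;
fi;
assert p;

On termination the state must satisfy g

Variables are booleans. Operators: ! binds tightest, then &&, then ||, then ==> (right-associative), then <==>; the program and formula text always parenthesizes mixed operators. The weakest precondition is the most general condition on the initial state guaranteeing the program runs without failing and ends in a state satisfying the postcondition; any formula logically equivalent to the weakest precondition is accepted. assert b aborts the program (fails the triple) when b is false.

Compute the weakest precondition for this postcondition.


Working backward. After the program, g must hold.
Before assert p: p && g
Then branch requires p && g; else branch requires p && g.
Before the if: (g ==> (p && g)) && ((!g) ==> (p && g))
Before u := g: (g ==> (p && g)) && ((!g) ==> (p && g))
Answer: WP = (g ==> (p && g)) && ((!g) ==> (p && g))


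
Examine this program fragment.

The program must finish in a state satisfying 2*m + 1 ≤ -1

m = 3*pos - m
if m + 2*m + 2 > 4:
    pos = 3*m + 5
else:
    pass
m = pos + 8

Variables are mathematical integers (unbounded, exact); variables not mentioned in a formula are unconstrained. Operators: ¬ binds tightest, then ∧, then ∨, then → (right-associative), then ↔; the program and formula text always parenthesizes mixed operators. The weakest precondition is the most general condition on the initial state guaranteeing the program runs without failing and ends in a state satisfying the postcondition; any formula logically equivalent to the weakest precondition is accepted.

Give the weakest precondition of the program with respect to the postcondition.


Working backward. After the program, the postcondition 2*m + 1 ≤ -1 must hold; in canonical form it is 2*m ≤ -2.
Before m := pos + 8: 2*pos ≤ -18
Then branch requires 6*m ≤ -28; else branch requires 2*pos ≤ -18.
Before the if: (3*m > 2 → 6*m ≤ -28) ∧ ((¬(3*m > 2)) → 2*pos ≤ -18)
Before m := 3*pos - m: (9*pos > 3*m + 2 → 18*pos ≤ 6*m - 28) ∧ ((¬(9*pos > 3*m + 2)) → 2*pos ≤ -18)
Answer: WP = (9*pos > 3*m + 2 → 18*pos ≤ 6*m - 28) ∧ ((¬(9*pos > 3*m + 2)) → 2*pos ≤ -18)


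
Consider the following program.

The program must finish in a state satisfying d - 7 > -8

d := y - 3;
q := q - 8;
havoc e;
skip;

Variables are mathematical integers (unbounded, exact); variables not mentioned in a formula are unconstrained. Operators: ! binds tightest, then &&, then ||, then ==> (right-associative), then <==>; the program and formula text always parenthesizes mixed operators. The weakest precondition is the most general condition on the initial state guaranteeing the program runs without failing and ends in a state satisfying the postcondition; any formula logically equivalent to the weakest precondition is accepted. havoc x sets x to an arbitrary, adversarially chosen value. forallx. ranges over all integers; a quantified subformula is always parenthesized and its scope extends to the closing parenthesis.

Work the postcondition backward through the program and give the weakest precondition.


Working backward. After the program, the postcondition d - 7 > -8 must hold; in canonical form it is d > -1.
Before skip: d > -1
Before havoc e: d > -1
Before q := q - 8: d > -1
Before d := y - 3: y > 2
Answer: WP = y > 2


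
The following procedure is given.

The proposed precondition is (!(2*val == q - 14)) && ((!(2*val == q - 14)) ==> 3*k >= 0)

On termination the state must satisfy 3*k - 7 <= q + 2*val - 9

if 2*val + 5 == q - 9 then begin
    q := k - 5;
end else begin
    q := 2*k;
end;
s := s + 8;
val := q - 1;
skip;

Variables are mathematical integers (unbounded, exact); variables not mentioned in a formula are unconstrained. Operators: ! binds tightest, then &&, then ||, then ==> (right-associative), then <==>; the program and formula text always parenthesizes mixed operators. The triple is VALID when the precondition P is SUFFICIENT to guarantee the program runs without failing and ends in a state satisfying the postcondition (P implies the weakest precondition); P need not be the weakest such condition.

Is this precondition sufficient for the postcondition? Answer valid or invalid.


Working backward. After the program, the postcondition 3*k - 7 <= q + 2*val - 9 must hold; in canonical form it is 3*k <= q + 2*val - 2.
Before skip: 3*k <= q + 2*val - 2
Before val := q - 1: 3*k <= 3*q - 4
Before s := s + 8: 3*k <= 3*q - 4
Then branch requires false; else branch requires 3*k >= 4.
Before the if: (!(2*val == q - 14)) && ((!(2*val == q - 14)) ==> 3*k >= 4)
The weakest precondition is (!(2*val == q - 14)) && ((!(2*val == q - 14)) ==> 3*k >= 4).
Check whether (!(2*val == q - 14)) && ((!(2*val == q - 14)) ==> 3*k >= 0) implies it.
Countermodel: at the initial state k = 0, q = 15, val = 0, the precondition holds but the weakest precondition fails.
Answer: invalid


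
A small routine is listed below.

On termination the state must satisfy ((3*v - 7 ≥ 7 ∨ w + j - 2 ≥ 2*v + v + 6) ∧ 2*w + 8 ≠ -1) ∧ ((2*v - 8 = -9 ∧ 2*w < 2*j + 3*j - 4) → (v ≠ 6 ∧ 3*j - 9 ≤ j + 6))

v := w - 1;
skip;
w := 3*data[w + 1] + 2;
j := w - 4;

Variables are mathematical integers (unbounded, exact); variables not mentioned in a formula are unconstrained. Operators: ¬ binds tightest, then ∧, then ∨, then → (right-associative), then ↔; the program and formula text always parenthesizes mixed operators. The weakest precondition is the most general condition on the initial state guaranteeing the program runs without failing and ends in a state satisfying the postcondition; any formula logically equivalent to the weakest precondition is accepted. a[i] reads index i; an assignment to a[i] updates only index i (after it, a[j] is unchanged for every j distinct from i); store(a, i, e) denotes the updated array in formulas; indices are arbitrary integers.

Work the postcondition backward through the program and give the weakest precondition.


Working backward. After the program, the postcondition ((3*v - 7 ≥ 7 ∨ w + j - 2 ≥ 2*v + v + 6) ∧ 2*w + 8 ≠ -1) ∧ ((2*v - 8 = -9 ∧ 2*w < 2*j + 3*j - 4) → (v ≠ 6 ∧ 3*j - 9 ≤ j + 6)) must hold; in canonical form it is (3*v ≥ 14 ∨ j + w ≥ 3*v + 8) ∧ 2*w ≠ -9 ∧ ((2*v = -1 ∧ 2*w < 5*j - 4) → (v ≠ 6 ∧ 2*j ≤ 15)).
Before j := w - 4: (3*v ≥ 14 ∨ 2*w ≥ 3*v + 12) ∧ 2*w ≠ -9 ∧ ((2*v = -1 ∧ 3*w > 24) → (v ≠ 6 ∧ 2*w ≤ 23))
Before w := 3*data[w + 1] + 2: (3*v ≥ 14 ∨ 6*data[w + 1] ≥ 3*v + 8) ∧ 6*data[w + 1] ≠ -13 ∧ ((2*v = -1 ∧ 9*data[w + 1] > 18) → (v ≠ 6 ∧ 6*data[w + 1] ≤ 19))
Before skip: (3*v ≥ 14 ∨ 6*data[w + 1] ≥ 3*v + 8) ∧ 6*data[w + 1] ≠ -13 ∧ ((2*v = -1 ∧ 9*data[w + 1] > 18) → (v ≠ 6 ∧ 6*data[w + 1] ≤ 19))
Before v := w - 1: (3*w ≥ 17 ∨ 6*data[w + 1] ≥ 3*w + 5) ∧ 6*data[w + 1] ≠ -13 ∧ ((2*w = 1 ∧ 9*data[w + 1] > 18) → (w ≠ 7 ∧ 6*data[w + 1] ≤ 19))
Answer: WP = (3*w ≥ 17 ∨ 6*data[w + 1] ≥ 3*w + 5) ∧ 6*data[w + 1] ≠ -13 ∧ ((2*w = 1 ∧ 9*data[w + 1] > 18) → (w ≠ 7 ∧ 6*data[w + 1] ≤ 19))


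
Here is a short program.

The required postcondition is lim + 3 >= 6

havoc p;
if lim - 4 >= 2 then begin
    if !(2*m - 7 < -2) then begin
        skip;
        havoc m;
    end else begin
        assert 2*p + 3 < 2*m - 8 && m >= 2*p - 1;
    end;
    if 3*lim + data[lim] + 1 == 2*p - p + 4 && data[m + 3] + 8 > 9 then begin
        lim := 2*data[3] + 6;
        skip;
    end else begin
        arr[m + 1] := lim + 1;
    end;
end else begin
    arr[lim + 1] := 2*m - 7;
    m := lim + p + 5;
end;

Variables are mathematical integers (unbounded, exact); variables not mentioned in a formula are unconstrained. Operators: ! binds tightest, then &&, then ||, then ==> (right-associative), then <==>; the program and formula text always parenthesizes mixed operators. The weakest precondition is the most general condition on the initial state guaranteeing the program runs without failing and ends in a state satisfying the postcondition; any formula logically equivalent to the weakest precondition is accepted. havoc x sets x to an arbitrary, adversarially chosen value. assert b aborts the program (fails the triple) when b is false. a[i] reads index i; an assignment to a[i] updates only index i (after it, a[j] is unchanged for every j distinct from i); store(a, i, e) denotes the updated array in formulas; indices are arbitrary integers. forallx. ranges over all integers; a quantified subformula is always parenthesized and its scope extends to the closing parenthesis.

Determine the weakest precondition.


Working backward. After the program, the postcondition lim + 3 >= 6 must hold; in canonical form it is lim >= 3.
Then branch requires ((!(2*m < 5)) ==> (forall m_1. (((data[lim] + 3*lim == p + 3 && data[m_1 + 3] > 1) ==> 2*data[3] >= -3) && ((!(data[lim] + 3*lim == p + 3 && data[m_1 + 3] > 1)) ==> lim >= 3)))) && (2*m < 5 ==> (2*p < 2*m - 11 && m >= 2*p - 1 && ((data[lim] + 3*lim == p + 3 && data[m + 3] > 1) ==> 2*data[3] >= -3) && ((!(data[lim] + 3*lim == p + 3 && data[m + 3] > 1)) ==> lim >= 3))); else branch requires lim >= 3.
Before the if: (lim >= 6 ==> (((!(2*m < 5)) ==> (forall m_1. (((data[lim] + 3*lim == p + 3 && data[m_1 + 3] > 1) ==> 2*data[3] >= -3) && ((!(data[lim] + 3*lim == p + 3 && data[m_1 + 3] > 1)) ==> lim >= 3)))) && (2*m < 5 ==> (2*p < 2*m - 11 && m >= 2*p - 1 && ((data[lim] + 3*lim == p + 3 && data[m + 3] > 1) ==> 2*data[3] >= -3) && ((!(data[lim] + 3*lim == p + 3 && data[m + 3] > 1)) ==> lim >= 3))))) && ((!(lim >= 6)) ==> lim >= 3)
Before havoc p: forall p_1. ((lim >= 6 ==> (((!(2*m < 5)) ==> (forall m_1. (((data[lim] + 3*lim == p_1 + 3 && data[m_1 + 3] > 1) ==> 2*data[3] >= -3) && ((!(data[lim] + 3*lim == p_1 + 3 && data[m_1 + 3] > 1)) ==> lim >= 3)))) && (2*m < 5 ==> (2*p_1 < 2*m - 11 && m >= 2*p_1 - 1 && ((data[lim] + 3*lim == p_1 + 3 && data[m + 3] > 1) ==> 2*data[3] >= -3) && ((!(data[lim] + 3*lim == p_1 + 3 && data[m + 3] > 1)) ==> lim >= 3))))) && ((!(lim >= 6)) ==> lim >= 3))
Answer: WP = forall p_1. ((lim >= 6 ==> (((!(2*m < 5)) ==> (forall m_1. (((data[lim] + 3*lim == p_1 + 3 && data[m_1 + 3] > 1) ==> 2*data[3] >= -3) && ((!(data[lim] + 3*lim == p_1 + 3 && data[m_1 + 3] > 1)) ==> lim >= 3)))) && (2*m < 5 ==> (2*p_1 < 2*m - 11 && m >= 2*p_1 - 1 && ((data[lim] + 3*lim == p_1 + 3 && data[m + 3] > 1) ==> 2*data[3] >= -3) && ((!(data[lim] + 3*lim == p_1 + 3 && data[m + 3] > 1)) ==> lim >= 3))))) && ((!(lim >= 6)) ==> lim >= 3))


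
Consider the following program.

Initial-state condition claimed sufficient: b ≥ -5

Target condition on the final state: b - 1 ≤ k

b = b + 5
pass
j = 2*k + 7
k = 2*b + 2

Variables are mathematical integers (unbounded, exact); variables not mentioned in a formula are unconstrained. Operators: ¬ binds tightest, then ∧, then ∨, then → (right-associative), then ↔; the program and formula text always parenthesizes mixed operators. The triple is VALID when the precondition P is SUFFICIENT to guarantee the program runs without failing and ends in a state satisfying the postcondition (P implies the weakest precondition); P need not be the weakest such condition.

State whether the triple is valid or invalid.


Working backward. After the program, the postcondition b - 1 ≤ k must hold; in canonical form it is b ≤ k + 1.
Before k := 2*b + 2: b ≥ -3
Before j := 2*k + 7: b ≥ -3
Before skip: b ≥ -3
Before b := b + 5: b ≥ -8
The weakest precondition is b ≥ -8.
Check whether b ≥ -5 implies it.
Every state satisfying the precondition satisfies the weakest precondition: the implication holds.
Answer: valid


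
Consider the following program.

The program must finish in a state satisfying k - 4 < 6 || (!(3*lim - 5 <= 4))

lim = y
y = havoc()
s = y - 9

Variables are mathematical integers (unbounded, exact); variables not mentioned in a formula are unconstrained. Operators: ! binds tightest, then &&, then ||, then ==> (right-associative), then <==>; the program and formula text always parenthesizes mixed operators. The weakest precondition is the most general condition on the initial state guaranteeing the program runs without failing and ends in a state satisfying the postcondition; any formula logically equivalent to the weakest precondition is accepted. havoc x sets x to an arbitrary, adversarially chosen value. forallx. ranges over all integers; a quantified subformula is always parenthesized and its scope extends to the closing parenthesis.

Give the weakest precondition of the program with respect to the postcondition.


Working backward. After the program, the postcondition k - 4 < 6 || (!(3*lim - 5 <= 4)) must hold; in canonical form it is k < 10 || (!(3*lim <= 9)).
Before s := y - 9: k < 10 || (!(3*lim <= 9))
Before havoc y: k < 10 || (!(3*lim <= 9))
Before lim := y: k < 10 || (!(3*y <= 9))
Answer: WP = k < 10 || (!(3*y <= 9))


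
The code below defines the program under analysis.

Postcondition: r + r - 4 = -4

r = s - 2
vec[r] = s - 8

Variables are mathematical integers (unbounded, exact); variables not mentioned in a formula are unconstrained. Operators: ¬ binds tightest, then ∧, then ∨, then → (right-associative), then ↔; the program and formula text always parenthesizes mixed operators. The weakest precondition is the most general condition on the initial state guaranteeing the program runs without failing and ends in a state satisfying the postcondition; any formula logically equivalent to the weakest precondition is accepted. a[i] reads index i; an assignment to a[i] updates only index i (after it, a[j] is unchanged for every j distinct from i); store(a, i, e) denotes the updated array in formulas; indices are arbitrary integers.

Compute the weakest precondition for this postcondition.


Working backward. After the program, the postcondition r + r - 4 = -4 must hold; in canonical form it is 2*r = 0.
Before vec[r] := s - 8: 2*r = 0
Before r := s - 2: 2*s = 4
Answer: WP = 2*s = 4


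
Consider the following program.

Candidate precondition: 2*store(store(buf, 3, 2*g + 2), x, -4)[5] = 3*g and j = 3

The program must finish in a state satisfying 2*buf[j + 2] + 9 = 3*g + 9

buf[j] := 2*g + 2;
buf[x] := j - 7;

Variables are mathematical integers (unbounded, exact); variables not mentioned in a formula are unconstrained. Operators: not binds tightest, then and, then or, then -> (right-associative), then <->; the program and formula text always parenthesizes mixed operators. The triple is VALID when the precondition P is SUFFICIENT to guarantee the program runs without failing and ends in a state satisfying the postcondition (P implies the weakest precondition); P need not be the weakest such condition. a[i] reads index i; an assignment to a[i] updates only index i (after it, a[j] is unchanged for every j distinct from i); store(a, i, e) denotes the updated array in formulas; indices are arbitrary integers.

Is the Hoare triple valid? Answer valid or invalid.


Working backward. After the program, the postcondition 2*buf[j + 2] + 9 = 3*g + 9 must hold; in canonical form it is 2*buf[j + 2] = 3*g.
Before buf[x] := j - 7: 2*store(buf, x, j - 7)[j + 2] = 3*g
Before buf[j] := 2*g + 2: 2*store(store(buf, j, 2*g + 2), x, j - 7)[j + 2] = 3*g
The weakest precondition is 2*store(store(buf, j, 2*g + 2), x, j - 7)[j + 2] = 3*g.
Check whether 2*store(store(buf, 3, 2*g + 2), x, -4)[5] = 3*g and j = 3 implies it.
Every state satisfying the precondition satisfies the weakest precondition: the implication holds.
Answer: valid


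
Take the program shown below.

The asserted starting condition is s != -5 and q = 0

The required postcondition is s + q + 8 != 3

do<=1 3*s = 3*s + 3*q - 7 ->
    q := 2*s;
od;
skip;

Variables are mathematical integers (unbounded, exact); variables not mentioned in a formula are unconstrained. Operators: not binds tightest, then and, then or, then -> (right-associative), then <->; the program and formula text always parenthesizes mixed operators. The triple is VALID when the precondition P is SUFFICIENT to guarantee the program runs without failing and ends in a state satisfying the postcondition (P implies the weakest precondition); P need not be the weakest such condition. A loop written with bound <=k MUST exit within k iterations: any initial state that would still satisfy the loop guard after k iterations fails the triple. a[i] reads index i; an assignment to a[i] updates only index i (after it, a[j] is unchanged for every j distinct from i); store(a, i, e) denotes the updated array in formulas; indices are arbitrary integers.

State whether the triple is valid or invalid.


Working backward. After the program, the postcondition s + q + 8 != 3 must hold; in canonical form it is q + s != -5.
Before skip: q + s != -5
Before the loop (bound <=1), unroll the exhaustion recursion (WP_0 = exit-now case; WP_j = one more guarded iteration, up to j = 1):
  WP_0: (not (3*q = 7)) and q + s != -5
  WP_1: (3*q = 7 -> ((not (6*s = 7)) and 3*s != -5)) and ((not (3*q = 7)) -> q + s != -5)
So before the loop: (3*q = 7 -> ((not (6*s = 7)) and 3*s != -5)) and ((not (3*q = 7)) -> q + s != -5)
The weakest precondition is (3*q = 7 -> ((not (6*s = 7)) and 3*s != -5)) and ((not (3*q = 7)) -> q + s != -5).
Check whether s != -5 and q = 0 implies it.
Every state satisfying the precondition satisfies the weakest precondition: the implication holds.
Answer: valid


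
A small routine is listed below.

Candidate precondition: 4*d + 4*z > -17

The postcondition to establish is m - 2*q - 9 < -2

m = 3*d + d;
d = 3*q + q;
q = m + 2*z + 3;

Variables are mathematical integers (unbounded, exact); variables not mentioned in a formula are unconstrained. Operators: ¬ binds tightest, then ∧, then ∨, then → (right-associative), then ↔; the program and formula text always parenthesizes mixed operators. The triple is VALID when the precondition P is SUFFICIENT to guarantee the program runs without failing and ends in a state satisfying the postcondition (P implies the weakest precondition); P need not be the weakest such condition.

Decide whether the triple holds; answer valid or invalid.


Working backward. After the program, the postcondition m - 2*q - 9 < -2 must hold; in canonical form it is m < 2*q + 7.
Before q := m + 2*z + 3: m + 4*z > -13
Before d := 3*q + q: m + 4*z > -13
Before m := 3*d + d: 4*d + 4*z > -13
The weakest precondition is 4*d + 4*z > -13.
Check whether 4*d + 4*z > -17 implies it.
Countermodel: at the initial state d = -4, z = 0, the precondition holds but the weakest precondition fails.
Answer: invalid


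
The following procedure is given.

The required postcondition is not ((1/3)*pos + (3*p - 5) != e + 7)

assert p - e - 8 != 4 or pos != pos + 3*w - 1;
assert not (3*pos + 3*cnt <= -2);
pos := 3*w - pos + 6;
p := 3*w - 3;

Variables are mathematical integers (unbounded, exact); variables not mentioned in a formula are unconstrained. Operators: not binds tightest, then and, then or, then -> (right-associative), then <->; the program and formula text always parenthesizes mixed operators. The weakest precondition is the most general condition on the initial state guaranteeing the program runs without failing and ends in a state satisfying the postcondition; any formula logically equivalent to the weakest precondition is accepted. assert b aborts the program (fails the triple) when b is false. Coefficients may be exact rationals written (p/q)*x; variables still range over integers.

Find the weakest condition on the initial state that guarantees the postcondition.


Working backward. After the program, the postcondition not ((1/3)*pos + (3*p - 5) != e + 7) must hold; in canonical form it is not (3*p + (1/3)*pos != e + 12).
Before p := 3*w - 3: not ((1/3)*pos + 9*w != e + 21)
Before pos := 3*w - pos + 6: not (10*w != e + (1/3)*pos + 19)
Before assert not (3*pos + 3*cnt <= -2): (not (3*cnt + 3*pos <= -2)) and (not (10*w != e + (1/3)*pos + 19))
Before assert p - e - 8 != 4 or pos != pos + 3*w - 1: (p != e + 12 or 3*w != 1) and (not (3*cnt + 3*pos <= -2)) and (not (10*w != e + (1/3)*pos + 19))
Answer: WP = (p != e + 12 or 3*w != 1) and (not (3*cnt + 3*pos <= -2)) and (not (10*w != e + (1/3)*pos + 19))


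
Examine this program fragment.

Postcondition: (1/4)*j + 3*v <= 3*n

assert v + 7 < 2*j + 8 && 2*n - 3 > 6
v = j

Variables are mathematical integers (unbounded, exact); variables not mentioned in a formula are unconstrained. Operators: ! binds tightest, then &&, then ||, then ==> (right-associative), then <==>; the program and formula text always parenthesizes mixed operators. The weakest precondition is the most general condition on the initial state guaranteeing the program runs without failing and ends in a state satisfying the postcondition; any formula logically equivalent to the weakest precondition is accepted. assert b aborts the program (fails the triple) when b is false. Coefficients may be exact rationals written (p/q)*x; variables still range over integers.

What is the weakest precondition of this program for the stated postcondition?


Working backward. After the program, (1/4)*j + 3*v <= 3*n must hold.
Before v := j: (13/4)*j <= 3*n
Before assert v + 7 < 2*j + 8 && 2*n - 3 > 6: v < 2*j + 1 && 2*n > 9 && (13/4)*j <= 3*n
Answer: WP = v < 2*j + 1 && 2*n > 9 && (13/4)*j <= 3*n


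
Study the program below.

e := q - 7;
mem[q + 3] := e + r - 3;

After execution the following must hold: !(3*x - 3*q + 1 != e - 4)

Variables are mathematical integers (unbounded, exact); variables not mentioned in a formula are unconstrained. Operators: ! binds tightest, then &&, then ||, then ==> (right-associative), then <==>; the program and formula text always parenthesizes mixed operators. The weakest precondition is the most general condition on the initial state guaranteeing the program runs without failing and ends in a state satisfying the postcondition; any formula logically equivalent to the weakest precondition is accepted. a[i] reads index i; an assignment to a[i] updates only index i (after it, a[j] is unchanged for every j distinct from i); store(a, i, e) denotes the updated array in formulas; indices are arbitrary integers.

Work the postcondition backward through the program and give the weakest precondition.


Working backward. After the program, the postcondition !(3*x - 3*q + 1 != e - 4) must hold; in canonical form it is !(3*x != e + 3*q - 5).
Before mem[q + 3] := e + r - 3: !(3*x != e + 3*q - 5)
Before e := q - 7: !(3*x != 4*q - 12)
Answer: WP = !(3*x != 4*q - 12)
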